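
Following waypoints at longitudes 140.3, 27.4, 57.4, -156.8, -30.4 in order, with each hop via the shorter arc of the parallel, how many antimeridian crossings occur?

1

Leg 1: +140.3° → +27.4°, shortest Δλ = -112.9° (west) — does not cross 180°.
Leg 2: +27.4° → +57.4°, shortest Δλ = 30.0° (east) — does not cross 180°.
Leg 3: +57.4° → -156.8°, shortest Δλ = 145.8° (east) — crosses 180°.
Leg 4: -156.8° → -30.4°, shortest Δλ = 126.4° (east) — does not cross 180°.
Total crossings: 1.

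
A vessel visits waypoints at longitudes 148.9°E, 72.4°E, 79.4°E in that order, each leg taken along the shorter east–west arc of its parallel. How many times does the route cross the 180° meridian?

0

Leg 1: +148.9° → +72.4°, shortest Δλ = -76.5° (west) — does not cross 180°.
Leg 2: +72.4° → +79.4°, shortest Δλ = 7.0° (east) — does not cross 180°.
Total crossings: 0.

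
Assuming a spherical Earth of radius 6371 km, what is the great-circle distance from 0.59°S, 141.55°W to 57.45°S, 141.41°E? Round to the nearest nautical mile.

4957 nmi

Δλ = 141.41 − -141.55 = 282.96°; wrapped into (−180°, 180°]: -77.04°.
Δφ = -57.45 − -0.59 = -56.86°.
a = sin²(Δφ/2) + cos φ₁ · cos φ₂ · sin²(Δλ/2) = 0.435330.
c = 2·atan2(√a, √(1−a)) = 1.44109 rad → d = 6371·c ≈ 9181.21 km ≈ 4957.46 nmi.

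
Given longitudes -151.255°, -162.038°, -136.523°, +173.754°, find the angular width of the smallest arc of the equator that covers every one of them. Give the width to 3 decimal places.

Sort the longitudes: -162.038°, -151.255°, -136.523°, +173.754°.
Eastward gaps between consecutive values (wrapping around): 10.783°, 14.732°, 310.277°, 24.208°.
Largest gap = 310.277° ⇒ minimal covering band is its complement: 360° − 310.277° = 49.723°.
Band runs from +173.754° eastward to -136.523°, crossing the antimeridian.

49.723°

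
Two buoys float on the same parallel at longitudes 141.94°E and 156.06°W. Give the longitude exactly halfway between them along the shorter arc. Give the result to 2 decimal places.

172.94°E

Signed shortest Δλ from +141.94° to -156.06° is +62.00°.
Midpoint longitude = +141.94° + (+62.00°)/2 = +141.94° + 31.00° = +172.94°.
(The naïve average (+141.94 + -156.06)/2 = -7.06° is on the wrong side of the globe.)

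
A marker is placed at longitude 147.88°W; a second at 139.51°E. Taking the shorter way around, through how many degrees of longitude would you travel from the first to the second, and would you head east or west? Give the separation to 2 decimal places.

Raw difference: 139.51 − -147.88 = 287.39°.
Normalise into (−180°, 180°]: 287.39° − 360° = -72.61°.
Negative ⇒ the second point lies to the west; separation 72.61°.

72.61° west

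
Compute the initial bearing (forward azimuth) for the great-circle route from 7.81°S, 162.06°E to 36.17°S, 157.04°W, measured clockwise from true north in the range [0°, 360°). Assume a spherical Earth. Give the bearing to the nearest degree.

134°

Δλ = -157.04 − 162.06 = -319.10°; wrapped into (−180°, 180°]: 40.90°.
θ = atan2( sin Δλ · cos φ₂ , cos φ₁ · sin φ₂ − sin φ₁ · cos φ₂ · cos Δλ )
  = atan2(0.52855, -0.50179) = 133.512° → normalised to [0°, 360°): 133.512°.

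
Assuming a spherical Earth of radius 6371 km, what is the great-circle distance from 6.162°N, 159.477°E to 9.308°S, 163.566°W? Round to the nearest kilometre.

Δλ = -163.566 − 159.477 = -323.043°; wrapped into (−180°, 180°]: 36.957°.
Δφ = -9.308 − 6.162 = -15.470°.
a = sin²(Δφ/2) + cos φ₁ · cos φ₂ · sin²(Δλ/2) = 0.116676.
c = 2·atan2(√a, √(1−a)) = 0.69719 rad → d = 6371·c ≈ 4441.81 km.

4442 km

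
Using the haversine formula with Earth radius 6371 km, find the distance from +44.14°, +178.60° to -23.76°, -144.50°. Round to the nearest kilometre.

Δλ = -144.50 − 178.60 = -323.10°; wrapped into (−180°, 180°]: 36.90°.
Δφ = -23.76 − 44.14 = -67.90°.
a = sin²(Δφ/2) + cos φ₁ · cos φ₂ · sin²(Δλ/2) = 0.377673.
c = 2·atan2(√a, √(1−a)) = 1.32363 rad → d = 6371·c ≈ 8432.87 km.

8433 km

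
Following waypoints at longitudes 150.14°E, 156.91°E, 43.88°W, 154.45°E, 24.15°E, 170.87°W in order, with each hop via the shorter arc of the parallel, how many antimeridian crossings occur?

3

Leg 1: +150.14° → +156.91°, shortest Δλ = 6.77° (east) — does not cross 180°.
Leg 2: +156.91° → -43.88°, shortest Δλ = 159.21° (east) — crosses 180°.
Leg 3: -43.88° → +154.45°, shortest Δλ = -161.67° (west) — crosses 180°.
Leg 4: +154.45° → +24.15°, shortest Δλ = -130.3° (west) — does not cross 180°.
Leg 5: +24.15° → -170.87°, shortest Δλ = 164.98° (east) — crosses 180°.
Total crossings: 3.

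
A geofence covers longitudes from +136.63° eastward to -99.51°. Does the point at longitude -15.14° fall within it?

Band width going east from +136.63° to -99.51°: ((-99.51 − 136.63) mod 360) = 123.86°.
Offset of -15.14° east of the west edge: ((-15.14 − 136.63) mod 360) = 208.23°.
208.23° > 123.86° ⇒ outside.

No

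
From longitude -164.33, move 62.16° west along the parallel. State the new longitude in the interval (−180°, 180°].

+133.51°

Start at -164.33°; shift −62.16° → -226.49°.
-226.49° lies outside (−180°, 180°]; add 360° → +133.51°.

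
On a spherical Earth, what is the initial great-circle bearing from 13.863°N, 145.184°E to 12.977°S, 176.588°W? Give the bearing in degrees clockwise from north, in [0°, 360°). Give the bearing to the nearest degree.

124°

Δλ = -176.588 − 145.184 = -321.772°; wrapped into (−180°, 180°]: 38.228°.
θ = atan2( sin Δλ · cos φ₂ , cos φ₁ · sin φ₂ − sin φ₁ · cos φ₂ · cos Δλ )
  = atan2(0.60299, -0.40143) = 123.653° → normalised to [0°, 360°): 123.653°.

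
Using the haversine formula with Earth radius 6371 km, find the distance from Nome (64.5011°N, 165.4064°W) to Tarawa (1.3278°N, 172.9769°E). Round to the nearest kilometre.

7239 km

Δλ = 172.9769 − -165.4064 = 338.3833°; wrapped into (−180°, 180°]: -21.6167°.
Δφ = 1.3278 − 64.5011 = -63.1733°.
a = sin²(Δφ/2) + cos φ₁ · cos φ₂ · sin²(Δλ/2) = 0.289488.
c = 2·atan2(√a, √(1−a)) = 1.13622 rad → d = 6371·c ≈ 7238.87 km.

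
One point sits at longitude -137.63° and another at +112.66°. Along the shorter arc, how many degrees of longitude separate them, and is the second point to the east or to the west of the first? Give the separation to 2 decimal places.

Raw difference: 112.66 − -137.63 = 250.29°.
Normalise into (−180°, 180°]: 250.29° − 360° = -109.71°.
Negative ⇒ the second point lies to the west; separation 109.71°.

109.71° west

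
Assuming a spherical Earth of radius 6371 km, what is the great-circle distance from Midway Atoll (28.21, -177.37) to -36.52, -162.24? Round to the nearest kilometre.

Δλ = -162.24 − -177.37 = 15.13°.
Δφ = -36.52 − 28.21 = -64.73°.
a = sin²(Δφ/2) + cos φ₁ · cos φ₂ · sin²(Δλ/2) = 0.298832.
c = 2·atan2(√a, √(1−a)) = 1.15673 rad → d = 6371·c ≈ 7369.52 km.

7370 km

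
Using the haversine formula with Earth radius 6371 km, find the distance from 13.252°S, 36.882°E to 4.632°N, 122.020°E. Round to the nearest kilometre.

9601 km

Δλ = 122.020 − 36.882 = 85.138°.
Δφ = 4.632 − -13.252 = 17.884°.
a = sin²(Δφ/2) + cos φ₁ · cos φ₂ · sin²(Δλ/2) = 0.468141.
c = 2·atan2(√a, √(1−a)) = 1.50704 rad → d = 6371·c ≈ 9601.32 km.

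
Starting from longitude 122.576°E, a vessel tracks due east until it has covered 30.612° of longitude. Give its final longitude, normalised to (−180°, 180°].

153.188°E

Start at +122.576°; shift +30.612° → +153.188°.
+153.188° already lies in (−180°, 180°].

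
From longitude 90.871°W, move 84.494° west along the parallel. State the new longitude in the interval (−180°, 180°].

Start at -90.871°; shift −84.494° → -175.365°.
-175.365° already lies in (−180°, 180°].

175.365°W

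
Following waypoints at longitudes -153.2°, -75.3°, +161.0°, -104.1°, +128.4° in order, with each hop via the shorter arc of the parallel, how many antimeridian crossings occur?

Leg 1: -153.2° → -75.3°, shortest Δλ = 77.9° (east) — does not cross 180°.
Leg 2: -75.3° → +161.0°, shortest Δλ = -123.7° (west) — crosses 180°.
Leg 3: +161.0° → -104.1°, shortest Δλ = 94.9° (east) — crosses 180°.
Leg 4: -104.1° → +128.4°, shortest Δλ = -127.5° (west) — crosses 180°.
Total crossings: 3.

3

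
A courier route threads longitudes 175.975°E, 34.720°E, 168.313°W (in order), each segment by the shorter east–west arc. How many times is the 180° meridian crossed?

Leg 1: +175.975° → +34.720°, shortest Δλ = -141.255° (west) — does not cross 180°.
Leg 2: +34.720° → -168.313°, shortest Δλ = 156.967° (east) — crosses 180°.
Total crossings: 1.

1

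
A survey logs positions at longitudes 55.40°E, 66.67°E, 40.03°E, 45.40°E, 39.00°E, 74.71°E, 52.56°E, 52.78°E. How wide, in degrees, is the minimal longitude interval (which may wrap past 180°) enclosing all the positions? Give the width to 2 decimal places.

Sort the longitudes: +39.00°, +40.03°, +45.40°, +52.56°, +52.78°, +55.40°, +66.67°, +74.71°.
Eastward gaps between consecutive values (wrapping around): 1.03°, 5.37°, 7.16°, 0.22°, 2.62°, 11.27°, 8.04°, 324.29°.
Largest gap = 324.29° ⇒ minimal covering band is its complement: 360° − 324.29° = 35.71°.
Band runs from +39.00° eastward to +74.71°.

35.71°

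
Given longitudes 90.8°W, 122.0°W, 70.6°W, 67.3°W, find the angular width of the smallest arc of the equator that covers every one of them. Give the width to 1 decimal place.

Sort the longitudes: -122.0°, -90.8°, -70.6°, -67.3°.
Eastward gaps between consecutive values (wrapping around): 31.2°, 20.2°, 3.3°, 305.3°.
Largest gap = 305.3° ⇒ minimal covering band is its complement: 360° − 305.3° = 54.7°.
Band runs from -122.0° eastward to -67.3°.

54.7°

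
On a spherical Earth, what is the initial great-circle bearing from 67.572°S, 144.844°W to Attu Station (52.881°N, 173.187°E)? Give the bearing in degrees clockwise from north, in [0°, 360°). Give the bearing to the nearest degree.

Δλ = 173.187 − -144.844 = 318.031°; wrapped into (−180°, 180°]: -41.969°.
θ = atan2( sin Δλ · cos φ₂ , cos φ₁ · sin φ₂ − sin φ₁ · cos φ₂ · cos Δλ )
  = atan2(-0.40356, 0.71897) = -29.306° → normalised to [0°, 360°): 330.694°.

331°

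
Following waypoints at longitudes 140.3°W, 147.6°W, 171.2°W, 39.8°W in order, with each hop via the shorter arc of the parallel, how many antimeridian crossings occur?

0

Leg 1: -140.3° → -147.6°, shortest Δλ = -7.3° (west) — does not cross 180°.
Leg 2: -147.6° → -171.2°, shortest Δλ = -23.6° (west) — does not cross 180°.
Leg 3: -171.2° → -39.8°, shortest Δλ = 131.4° (east) — does not cross 180°.
Total crossings: 0.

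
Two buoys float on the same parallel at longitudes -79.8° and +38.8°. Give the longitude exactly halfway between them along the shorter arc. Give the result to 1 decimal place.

-20.5°

Signed shortest Δλ from -79.8° to +38.8° is +118.6°.
Midpoint longitude = -79.8° + (+118.6°)/2 = -79.8° + 59.3° = -20.5°.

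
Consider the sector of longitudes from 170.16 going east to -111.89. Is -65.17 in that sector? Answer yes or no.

Band width going east from +170.16° to -111.89°: ((-111.89 − 170.16) mod 360) = 77.95°.
Offset of -65.17° east of the west edge: ((-65.17 − 170.16) mod 360) = 124.67°.
124.67° > 77.95° ⇒ outside.

No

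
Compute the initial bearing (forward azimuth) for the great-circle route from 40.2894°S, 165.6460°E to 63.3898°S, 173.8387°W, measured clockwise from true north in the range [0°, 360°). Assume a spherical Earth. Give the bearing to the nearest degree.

Δλ = -173.8387 − 165.6460 = -339.4847°; wrapped into (−180°, 180°]: 20.5153°.
θ = atan2( sin Δλ · cos φ₂ , cos φ₁ · sin φ₂ − sin φ₁ · cos φ₂ · cos Δλ )
  = atan2(0.15698, -0.41071) = 159.083° → normalised to [0°, 360°): 159.083°.

159°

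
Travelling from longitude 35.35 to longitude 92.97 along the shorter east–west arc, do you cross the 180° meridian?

No

Signed shortest Δλ = ((92.97 − 35.35 + 180) mod 360) − 180 = 57.62°.
Going east by 57.62° from +35.35° reaches +92.97° without touching 180°.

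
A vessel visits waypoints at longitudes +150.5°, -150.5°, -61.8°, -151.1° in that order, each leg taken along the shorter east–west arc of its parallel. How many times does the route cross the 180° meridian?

1

Leg 1: +150.5° → -150.5°, shortest Δλ = 59.0° (east) — crosses 180°.
Leg 2: -150.5° → -61.8°, shortest Δλ = 88.7° (east) — does not cross 180°.
Leg 3: -61.8° → -151.1°, shortest Δλ = -89.3° (west) — does not cross 180°.
Total crossings: 1.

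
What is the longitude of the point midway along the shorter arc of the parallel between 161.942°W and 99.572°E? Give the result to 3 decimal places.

148.815°E

Signed shortest Δλ from -161.942° to +99.572° is -98.486°.
Midpoint longitude = -161.942° + (-98.486°)/2 = -161.942° − 49.243° = -211.185°.
Normalise into (−180°, 180°]: +148.815°.
(The naïve average (-161.942 + +99.572)/2 = -31.185° is on the wrong side of the globe.)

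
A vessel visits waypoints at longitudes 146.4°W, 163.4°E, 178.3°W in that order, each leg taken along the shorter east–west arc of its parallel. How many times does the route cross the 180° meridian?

2

Leg 1: -146.4° → +163.4°, shortest Δλ = -50.2° (west) — crosses 180°.
Leg 2: +163.4° → -178.3°, shortest Δλ = 18.3° (east) — crosses 180°.
Total crossings: 2.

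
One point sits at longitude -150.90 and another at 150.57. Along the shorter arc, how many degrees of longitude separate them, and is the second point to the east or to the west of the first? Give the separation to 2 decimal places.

Raw difference: 150.57 − -150.90 = 301.47°.
Normalise into (−180°, 180°]: 301.47° − 360° = -58.53°.
Negative ⇒ the second point lies to the west; separation 58.53°.

58.53° west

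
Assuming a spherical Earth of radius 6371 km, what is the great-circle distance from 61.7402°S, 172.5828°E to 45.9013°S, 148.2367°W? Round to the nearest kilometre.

Δλ = -148.2367 − 172.5828 = -320.8195°; wrapped into (−180°, 180°]: 39.1805°.
Δφ = -45.9013 − -61.7402 = 15.8389°.
a = sin²(Δφ/2) + cos φ₁ · cos φ₂ · sin²(Δλ/2) = 0.056024.
c = 2·atan2(√a, √(1−a)) = 0.47793 rad → d = 6371·c ≈ 3044.86 km.

3045 km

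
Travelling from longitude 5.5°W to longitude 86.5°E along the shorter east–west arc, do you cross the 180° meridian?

No

Signed shortest Δλ = ((86.5 − -5.5 + 180) mod 360) − 180 = 92.0°.
Going east by 92.0° from -5.5° reaches +86.5° without touching 180°.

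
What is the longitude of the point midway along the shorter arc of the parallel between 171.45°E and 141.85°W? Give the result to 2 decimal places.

Signed shortest Δλ from +171.45° to -141.85° is +46.70°.
Midpoint longitude = +171.45° + (+46.70°)/2 = +171.45° + 23.35° = +194.80°.
Normalise into (−180°, 180°]: -165.20°.
(The naïve average (+171.45 + -141.85)/2 = 14.8° is on the wrong side of the globe.)

165.20°W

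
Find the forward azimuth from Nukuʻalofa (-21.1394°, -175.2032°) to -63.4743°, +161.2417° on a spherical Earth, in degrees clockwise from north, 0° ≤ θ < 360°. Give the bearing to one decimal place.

194.6°

Δλ = 161.2417 − -175.2032 = 336.4449°; wrapped into (−180°, 180°]: -23.5551°.
θ = atan2( sin Δλ · cos φ₂ , cos φ₁ · sin φ₂ − sin φ₁ · cos φ₂ · cos Δλ )
  = atan2(-0.17847, -0.68688) = -165.435° → normalised to [0°, 360°): 194.565°.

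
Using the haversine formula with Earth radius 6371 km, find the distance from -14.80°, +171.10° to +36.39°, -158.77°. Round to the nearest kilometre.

6512 km

Δλ = -158.77 − 171.10 = -329.87°; wrapped into (−180°, 180°]: 30.13°.
Δφ = 36.39 − -14.80 = 51.19°.
a = sin²(Δφ/2) + cos φ₁ · cos φ₂ · sin²(Δλ/2) = 0.239208.
c = 2·atan2(√a, √(1−a)) = 1.02209 rad → d = 6371·c ≈ 6511.73 km.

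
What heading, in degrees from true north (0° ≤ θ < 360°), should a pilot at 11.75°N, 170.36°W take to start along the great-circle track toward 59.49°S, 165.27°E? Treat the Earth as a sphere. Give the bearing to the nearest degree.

Δλ = 165.27 − -170.36 = 335.63°; wrapped into (−180°, 180°]: -24.37°.
θ = atan2( sin Δλ · cos φ₂ , cos φ₁ · sin φ₂ − sin φ₁ · cos φ₂ · cos Δλ )
  = atan2(-0.20949, -0.93766) = -167.406° → normalised to [0°, 360°): 192.594°.

193°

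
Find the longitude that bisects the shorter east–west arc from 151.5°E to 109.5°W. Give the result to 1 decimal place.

Signed shortest Δλ from +151.5° to -109.5° is +99.0°.
Midpoint longitude = +151.5° + (+99.0°)/2 = +151.5° + 49.5° = +201.0°.
Normalise into (−180°, 180°]: -159.0°.
(The naïve average (+151.5 + -109.5)/2 = 21.0° is on the wrong side of the globe.)

159.0°W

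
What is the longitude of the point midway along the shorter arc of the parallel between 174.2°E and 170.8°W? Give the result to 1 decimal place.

Signed shortest Δλ from +174.2° to -170.8° is +15.0°.
Midpoint longitude = +174.2° + (+15.0°)/2 = +174.2° + 7.5° = +181.7°.
Normalise into (−180°, 180°]: -178.3°.
(The naïve average (+174.2 + -170.8)/2 = 1.7° is on the wrong side of the globe.)

178.3°W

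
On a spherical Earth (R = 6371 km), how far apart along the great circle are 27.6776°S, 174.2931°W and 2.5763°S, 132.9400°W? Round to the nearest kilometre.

Δλ = -132.9400 − -174.2931 = 41.3531°.
Δφ = -2.5763 − -27.6776 = 25.1013°.
a = sin²(Δφ/2) + cos φ₁ · cos φ₂ · sin²(Δλ/2) = 0.157517.
c = 2·atan2(√a, √(1−a)) = 0.81624 rad → d = 6371·c ≈ 5200.26 km.

5200 km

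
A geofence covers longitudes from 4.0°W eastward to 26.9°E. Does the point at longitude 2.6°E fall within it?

Band width going east from -4.0° to +26.9°: ((26.9 − -4.0) mod 360) = 30.9°.
Offset of +2.6° east of the west edge: ((2.6 − -4.0) mod 360) = 6.6°.
6.6° ≤ 30.9° ⇒ inside.

Yes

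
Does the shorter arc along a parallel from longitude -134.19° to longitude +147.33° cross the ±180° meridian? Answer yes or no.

Naïve |147.33 − -134.19| = 281.52° > 180°, so the shorter arc goes the other way round — across 180°.
Signed shortest Δλ = ((147.33 − -134.19 + 180) mod 360) − 180 = -78.48°.
Going west by 78.48° from -134.19° passes through 180° before reaching +147.33°.

Yes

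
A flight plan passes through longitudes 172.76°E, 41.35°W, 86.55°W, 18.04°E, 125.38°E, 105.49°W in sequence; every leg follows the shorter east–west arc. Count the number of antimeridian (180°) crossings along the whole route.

2

Leg 1: +172.76° → -41.35°, shortest Δλ = 145.89° (east) — crosses 180°.
Leg 2: -41.35° → -86.55°, shortest Δλ = -45.2° (west) — does not cross 180°.
Leg 3: -86.55° → +18.04°, shortest Δλ = 104.59° (east) — does not cross 180°.
Leg 4: +18.04° → +125.38°, shortest Δλ = 107.34° (east) — does not cross 180°.
Leg 5: +125.38° → -105.49°, shortest Δλ = 129.13° (east) — crosses 180°.
Total crossings: 2.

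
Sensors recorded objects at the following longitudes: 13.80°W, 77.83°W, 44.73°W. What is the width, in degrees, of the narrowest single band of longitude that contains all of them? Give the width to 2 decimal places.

64.03°

Sort the longitudes: -77.83°, -44.73°, -13.80°.
Eastward gaps between consecutive values (wrapping around): 33.10°, 30.93°, 295.97°.
Largest gap = 295.97° ⇒ minimal covering band is its complement: 360° − 295.97° = 64.03°.
Band runs from -77.83° eastward to -13.80°.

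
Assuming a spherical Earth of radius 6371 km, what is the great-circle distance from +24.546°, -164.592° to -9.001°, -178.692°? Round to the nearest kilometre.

Δλ = -178.692 − -164.592 = -14.100°.
Δφ = -9.001 − 24.546 = -33.547°.
a = sin²(Δφ/2) + cos φ₁ · cos φ₂ · sin²(Δλ/2) = 0.096817.
c = 2·atan2(√a, √(1−a)) = 0.63282 rad → d = 6371·c ≈ 4031.67 km.

4032 km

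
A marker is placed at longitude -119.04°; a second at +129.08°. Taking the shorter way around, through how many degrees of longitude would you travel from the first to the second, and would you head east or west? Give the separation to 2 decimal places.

Raw difference: 129.08 − -119.04 = 248.12°.
Normalise into (−180°, 180°]: 248.12° − 360° = -111.88°.
Negative ⇒ the second point lies to the west; separation 111.88°.

111.88° west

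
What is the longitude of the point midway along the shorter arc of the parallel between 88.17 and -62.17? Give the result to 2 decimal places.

+13.00°

Signed shortest Δλ from +88.17° to -62.17° is -150.34°.
Midpoint longitude = +88.17° + (-150.34°)/2 = +88.17° − 75.17° = +13.00°.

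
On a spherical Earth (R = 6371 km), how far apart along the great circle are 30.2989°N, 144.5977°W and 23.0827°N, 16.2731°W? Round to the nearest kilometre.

11914 km

Δλ = -16.2731 − -144.5977 = 128.3246°.
Δφ = 23.0827 − 30.2989 = -7.2162°.
a = sin²(Δφ/2) + cos φ₁ · cos φ₂ · sin²(Δλ/2) = 0.647374.
c = 2·atan2(√a, √(1−a)) = 1.86999 rad → d = 6371·c ≈ 11913.69 km.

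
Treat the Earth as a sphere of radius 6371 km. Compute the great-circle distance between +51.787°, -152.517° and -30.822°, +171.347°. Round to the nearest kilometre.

9839 km

Δλ = 171.347 − -152.517 = 323.864°; wrapped into (−180°, 180°]: -36.136°.
Δφ = -30.822 − 51.787 = -82.609°.
a = sin²(Δφ/2) + cos φ₁ · cos φ₂ · sin²(Δλ/2) = 0.486778.
c = 2·atan2(√a, √(1−a)) = 1.54435 rad → d = 6371·c ≈ 9839.05 km.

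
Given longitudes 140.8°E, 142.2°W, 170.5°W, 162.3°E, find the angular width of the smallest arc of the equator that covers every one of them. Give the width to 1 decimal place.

Sort the longitudes: -170.5°, -142.2°, +140.8°, +162.3°.
Eastward gaps between consecutive values (wrapping around): 28.3°, 283.0°, 21.5°, 27.2°.
Largest gap = 283.0° ⇒ minimal covering band is its complement: 360° − 283.0° = 77.0°.
Band runs from +140.8° eastward to -142.2°, crossing the antimeridian.

77.0°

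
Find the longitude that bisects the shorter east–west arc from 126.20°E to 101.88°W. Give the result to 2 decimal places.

167.84°W

Signed shortest Δλ from +126.20° to -101.88° is +131.92°.
Midpoint longitude = +126.20° + (+131.92°)/2 = +126.20° + 65.96° = +192.16°.
Normalise into (−180°, 180°]: -167.84°.
(The naïve average (+126.20 + -101.88)/2 = 12.16° is on the wrong side of the globe.)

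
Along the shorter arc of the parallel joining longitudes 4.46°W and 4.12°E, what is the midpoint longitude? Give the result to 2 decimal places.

0.17°W

Signed shortest Δλ from -4.46° to +4.12° is +8.58°.
Midpoint longitude = -4.46° + (+8.58°)/2 = -4.46° + 4.29° = -0.17°.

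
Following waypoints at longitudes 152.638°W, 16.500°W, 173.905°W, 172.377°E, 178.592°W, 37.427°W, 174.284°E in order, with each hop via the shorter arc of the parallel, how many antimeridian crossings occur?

3

Leg 1: -152.638° → -16.500°, shortest Δλ = 136.138° (east) — does not cross 180°.
Leg 2: -16.500° → -173.905°, shortest Δλ = -157.405° (west) — does not cross 180°.
Leg 3: -173.905° → +172.377°, shortest Δλ = -13.718° (west) — crosses 180°.
Leg 4: +172.377° → -178.592°, shortest Δλ = 9.031° (east) — crosses 180°.
Leg 5: -178.592° → -37.427°, shortest Δλ = 141.165° (east) — does not cross 180°.
Leg 6: -37.427° → +174.284°, shortest Δλ = -148.289° (west) — crosses 180°.
Total crossings: 3.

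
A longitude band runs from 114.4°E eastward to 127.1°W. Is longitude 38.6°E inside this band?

No

Band width going east from +114.4° to -127.1°: ((-127.1 − 114.4) mod 360) = 118.5°.
Offset of +38.6° east of the west edge: ((38.6 − 114.4) mod 360) = 284.2°.
284.2° > 118.5° ⇒ outside.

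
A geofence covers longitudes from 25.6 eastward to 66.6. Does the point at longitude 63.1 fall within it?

Yes

Band width going east from +25.6° to +66.6°: ((66.6 − 25.6) mod 360) = 41.0°.
Offset of +63.1° east of the west edge: ((63.1 − 25.6) mod 360) = 37.5°.
37.5° ≤ 41.0° ⇒ inside.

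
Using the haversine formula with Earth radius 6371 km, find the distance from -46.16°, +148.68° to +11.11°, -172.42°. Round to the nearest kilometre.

Δλ = -172.42 − 148.68 = -321.10°; wrapped into (−180°, 180°]: 38.90°.
Δφ = 11.11 − -46.16 = 57.27°.
a = sin²(Δφ/2) + cos φ₁ · cos φ₂ · sin²(Δλ/2) = 0.305020.
c = 2·atan2(√a, √(1−a)) = 1.17021 rad → d = 6371·c ≈ 7455.39 km.

7455 km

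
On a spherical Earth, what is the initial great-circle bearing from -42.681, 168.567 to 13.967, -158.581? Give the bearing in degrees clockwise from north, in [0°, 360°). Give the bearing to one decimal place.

35.8°

Δλ = -158.581 − 168.567 = -327.148°; wrapped into (−180°, 180°]: 32.852°.
θ = atan2( sin Δλ · cos φ₂ , cos φ₁ · sin φ₂ − sin φ₁ · cos φ₂ · cos Δλ )
  = atan2(0.52643, 0.73010) = 35.793° → normalised to [0°, 360°): 35.793°.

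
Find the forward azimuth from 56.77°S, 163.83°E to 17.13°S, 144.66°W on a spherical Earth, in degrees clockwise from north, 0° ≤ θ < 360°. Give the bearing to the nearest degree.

66°

Δλ = -144.66 − 163.83 = -308.49°; wrapped into (−180°, 180°]: 51.51°.
θ = atan2( sin Δλ · cos φ₂ , cos φ₁ · sin φ₂ − sin φ₁ · cos φ₂ · cos Δλ )
  = atan2(0.74799, 0.33610) = 65.804° → normalised to [0°, 360°): 65.804°.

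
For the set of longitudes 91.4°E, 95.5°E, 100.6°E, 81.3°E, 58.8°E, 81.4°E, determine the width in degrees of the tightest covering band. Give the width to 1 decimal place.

41.8°

Sort the longitudes: +58.8°, +81.3°, +81.4°, +91.4°, +95.5°, +100.6°.
Eastward gaps between consecutive values (wrapping around): 22.5°, 0.1°, 10.0°, 4.1°, 5.1°, 318.2°.
Largest gap = 318.2° ⇒ minimal covering band is its complement: 360° − 318.2° = 41.8°.
Band runs from +58.8° eastward to +100.6°.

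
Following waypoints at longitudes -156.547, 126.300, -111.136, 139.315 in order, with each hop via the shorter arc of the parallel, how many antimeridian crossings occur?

Leg 1: -156.547° → +126.300°, shortest Δλ = -77.153° (west) — crosses 180°.
Leg 2: +126.300° → -111.136°, shortest Δλ = 122.564° (east) — crosses 180°.
Leg 3: -111.136° → +139.315°, shortest Δλ = -109.549° (west) — crosses 180°.
Total crossings: 3.

3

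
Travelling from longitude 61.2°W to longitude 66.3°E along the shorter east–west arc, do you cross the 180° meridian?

Signed shortest Δλ = ((66.3 − -61.2 + 180) mod 360) − 180 = 127.5°.
Going east by 127.5° from -61.2° reaches +66.3° without touching 180°.

No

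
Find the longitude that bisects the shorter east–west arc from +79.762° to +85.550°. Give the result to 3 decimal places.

+82.656°

Signed shortest Δλ from +79.762° to +85.550° is +5.788°.
Midpoint longitude = +79.762° + (+5.788°)/2 = +79.762° + 2.894° = +82.656°.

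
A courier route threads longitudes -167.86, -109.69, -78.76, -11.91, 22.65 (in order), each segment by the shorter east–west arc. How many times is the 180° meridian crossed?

Leg 1: -167.86° → -109.69°, shortest Δλ = 58.17° (east) — does not cross 180°.
Leg 2: -109.69° → -78.76°, shortest Δλ = 30.93° (east) — does not cross 180°.
Leg 3: -78.76° → -11.91°, shortest Δλ = 66.85° (east) — does not cross 180°.
Leg 4: -11.91° → +22.65°, shortest Δλ = 34.56° (east) — does not cross 180°.
Total crossings: 0.

0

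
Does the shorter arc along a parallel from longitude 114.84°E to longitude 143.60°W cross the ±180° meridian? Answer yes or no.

Naïve |-143.60 − 114.84| = 258.44° > 180°, so the shorter arc goes the other way round — across 180°.
Signed shortest Δλ = ((-143.60 − 114.84 + 180) mod 360) − 180 = 101.56°.
Going east by 101.56° from +114.84° passes through 180° before reaching -143.60°.

Yes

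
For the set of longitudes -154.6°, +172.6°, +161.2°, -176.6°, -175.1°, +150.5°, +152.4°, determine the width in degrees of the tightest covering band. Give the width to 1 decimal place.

54.9°

Sort the longitudes: -176.6°, -175.1°, -154.6°, +150.5°, +152.4°, +161.2°, +172.6°.
Eastward gaps between consecutive values (wrapping around): 1.5°, 20.5°, 305.1°, 1.9°, 8.8°, 11.4°, 10.8°.
Largest gap = 305.1° ⇒ minimal covering band is its complement: 360° − 305.1° = 54.9°.
Band runs from +150.5° eastward to -154.6°, crossing the antimeridian.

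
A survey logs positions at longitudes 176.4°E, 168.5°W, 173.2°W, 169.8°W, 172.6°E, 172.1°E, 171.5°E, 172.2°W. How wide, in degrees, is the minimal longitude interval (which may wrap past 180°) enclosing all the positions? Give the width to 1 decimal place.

Sort the longitudes: -173.2°, -172.2°, -169.8°, -168.5°, +171.5°, +172.1°, +172.6°, +176.4°.
Eastward gaps between consecutive values (wrapping around): 1.0°, 2.4°, 1.3°, 340.0°, 0.6°, 0.5°, 3.8°, 10.4°.
Largest gap = 340.0° ⇒ minimal covering band is its complement: 360° − 340.0° = 20.0°.
Band runs from +171.5° eastward to -168.5°, crossing the antimeridian.

20.0°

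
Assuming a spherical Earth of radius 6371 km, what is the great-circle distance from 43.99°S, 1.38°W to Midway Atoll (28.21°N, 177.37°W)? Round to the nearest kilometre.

18224 km

Δλ = -177.37 − -1.38 = -175.99°.
Δφ = 28.21 − -43.99 = 72.20°.
a = sin²(Δφ/2) + cos φ₁ · cos φ₂ · sin²(Δλ/2) = 0.980380.
c = 2·atan2(√a, √(1−a)) = 2.86053 rad → d = 6371·c ≈ 18224.43 km.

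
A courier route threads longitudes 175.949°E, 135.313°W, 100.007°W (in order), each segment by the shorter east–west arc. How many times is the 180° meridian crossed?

1

Leg 1: +175.949° → -135.313°, shortest Δλ = 48.738° (east) — crosses 180°.
Leg 2: -135.313° → -100.007°, shortest Δλ = 35.306° (east) — does not cross 180°.
Total crossings: 1.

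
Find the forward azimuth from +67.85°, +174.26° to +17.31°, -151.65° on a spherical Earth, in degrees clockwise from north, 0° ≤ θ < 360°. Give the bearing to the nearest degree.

139°

Δλ = -151.65 − 174.26 = -325.91°; wrapped into (−180°, 180°]: 34.09°.
θ = atan2( sin Δλ · cos φ₂ , cos φ₁ · sin φ₂ − sin φ₁ · cos φ₂ · cos Δλ )
  = atan2(0.53511, -0.62012) = 139.209° → normalised to [0°, 360°): 139.209°.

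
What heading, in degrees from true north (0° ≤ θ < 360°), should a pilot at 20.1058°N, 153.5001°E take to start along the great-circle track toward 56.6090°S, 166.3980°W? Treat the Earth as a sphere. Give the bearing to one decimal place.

Δλ = -166.3980 − 153.5001 = -319.8981°; wrapped into (−180°, 180°]: 40.1019°.
θ = atan2( sin Δλ · cos φ₂ , cos φ₁ · sin φ₂ − sin φ₁ · cos φ₂ · cos Δλ )
  = atan2(0.35451, -0.92876) = 159.108° → normalised to [0°, 360°): 159.108°.

159.1°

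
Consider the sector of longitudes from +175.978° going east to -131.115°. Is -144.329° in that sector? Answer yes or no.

Band width going east from +175.978° to -131.115°: ((-131.115 − 175.978) mod 360) = 52.907°.
Offset of -144.329° east of the west edge: ((-144.329 − 175.978) mod 360) = 39.693°.
39.693° ≤ 52.907° ⇒ inside.

Yes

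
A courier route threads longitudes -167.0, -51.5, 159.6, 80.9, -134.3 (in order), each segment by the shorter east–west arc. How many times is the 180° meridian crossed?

2

Leg 1: -167.0° → -51.5°, shortest Δλ = 115.5° (east) — does not cross 180°.
Leg 2: -51.5° → +159.6°, shortest Δλ = -148.9° (west) — crosses 180°.
Leg 3: +159.6° → +80.9°, shortest Δλ = -78.7° (west) — does not cross 180°.
Leg 4: +80.9° → -134.3°, shortest Δλ = 144.8° (east) — crosses 180°.
Total crossings: 2.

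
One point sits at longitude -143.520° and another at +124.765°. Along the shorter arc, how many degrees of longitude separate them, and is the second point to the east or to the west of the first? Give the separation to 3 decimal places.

Raw difference: 124.765 − -143.520 = 268.285°.
Normalise into (−180°, 180°]: 268.285° − 360° = -91.715°.
Negative ⇒ the second point lies to the west; separation 91.715°.

91.715° west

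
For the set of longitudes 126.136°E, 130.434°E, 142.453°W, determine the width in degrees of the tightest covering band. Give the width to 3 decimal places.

Sort the longitudes: -142.453°, +126.136°, +130.434°.
Eastward gaps between consecutive values (wrapping around): 268.589°, 4.298°, 87.113°.
Largest gap = 268.589° ⇒ minimal covering band is its complement: 360° − 268.589° = 91.411°.
Band runs from +126.136° eastward to -142.453°, crossing the antimeridian.

91.411°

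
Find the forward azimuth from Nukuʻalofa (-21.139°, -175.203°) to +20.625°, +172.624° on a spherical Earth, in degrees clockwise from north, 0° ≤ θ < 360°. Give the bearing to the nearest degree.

343°

Δλ = 172.624 − -175.203 = 347.827°; wrapped into (−180°, 180°]: -12.173°.
θ = atan2( sin Δλ · cos φ₂ , cos φ₁ · sin φ₂ − sin φ₁ · cos φ₂ · cos Δλ )
  = atan2(-0.19735, 0.65847) = -16.684° → normalised to [0°, 360°): 343.316°.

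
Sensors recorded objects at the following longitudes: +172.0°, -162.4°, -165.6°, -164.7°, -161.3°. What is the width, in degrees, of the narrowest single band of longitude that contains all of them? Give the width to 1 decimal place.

Sort the longitudes: -165.6°, -164.7°, -162.4°, -161.3°, +172.0°.
Eastward gaps between consecutive values (wrapping around): 0.9°, 2.3°, 1.1°, 333.3°, 22.4°.
Largest gap = 333.3° ⇒ minimal covering band is its complement: 360° − 333.3° = 26.7°.
Band runs from +172.0° eastward to -161.3°, crossing the antimeridian.

26.7°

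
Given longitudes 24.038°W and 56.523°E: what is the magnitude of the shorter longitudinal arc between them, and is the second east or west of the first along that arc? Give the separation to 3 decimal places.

Raw difference: 56.523 − -24.038 = 80.561°.
Normalise into (−180°, 180°]: 80.561° stays 80.561°.
Positive ⇒ the second point lies to the east; separation 80.561°.

80.561° east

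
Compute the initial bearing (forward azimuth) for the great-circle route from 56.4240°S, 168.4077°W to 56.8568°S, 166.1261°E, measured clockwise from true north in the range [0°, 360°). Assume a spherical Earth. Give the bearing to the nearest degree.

Δλ = 166.1261 − -168.4077 = 334.5338°; wrapped into (−180°, 180°]: -25.4662°.
θ = atan2( sin Δλ · cos φ₂ , cos φ₁ · sin φ₂ − sin φ₁ · cos φ₂ · cos Δλ )
  = atan2(-0.23508, -0.05181) = -102.429° → normalised to [0°, 360°): 257.571°.

258°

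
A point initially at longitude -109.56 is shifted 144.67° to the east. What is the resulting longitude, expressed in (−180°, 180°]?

Start at -109.56°; shift +144.67° → +35.11°.
+35.11° already lies in (−180°, 180°].

+35.11°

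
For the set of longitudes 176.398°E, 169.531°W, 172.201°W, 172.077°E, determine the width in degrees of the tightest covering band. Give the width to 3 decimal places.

18.392°

Sort the longitudes: -172.201°, -169.531°, +172.077°, +176.398°.
Eastward gaps between consecutive values (wrapping around): 2.670°, 341.608°, 4.321°, 11.401°.
Largest gap = 341.608° ⇒ minimal covering band is its complement: 360° − 341.608° = 18.392°.
Band runs from +172.077° eastward to -169.531°, crossing the antimeridian.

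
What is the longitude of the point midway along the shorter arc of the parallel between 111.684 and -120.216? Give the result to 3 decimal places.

+175.734°

Signed shortest Δλ from +111.684° to -120.216° is +128.100°.
Midpoint longitude = +111.684° + (+128.100°)/2 = +111.684° + 64.050° = +175.734°.
(The naïve average (+111.684 + -120.216)/2 = -4.266° is on the wrong side of the globe.)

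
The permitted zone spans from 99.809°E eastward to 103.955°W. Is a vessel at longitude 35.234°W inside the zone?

Band width going east from +99.809° to -103.955°: ((-103.955 − 99.809) mod 360) = 156.236°.
Offset of -35.234° east of the west edge: ((-35.234 − 99.809) mod 360) = 224.957°.
224.957° > 156.236° ⇒ outside.

No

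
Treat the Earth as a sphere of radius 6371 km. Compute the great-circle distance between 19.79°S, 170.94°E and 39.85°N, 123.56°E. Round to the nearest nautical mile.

Δλ = 123.56 − 170.94 = -47.38°.
Δφ = 39.85 − -19.79 = 59.64°.
a = sin²(Δφ/2) + cos φ₁ · cos φ₂ · sin²(Δλ/2) = 0.363901.
c = 2·atan2(√a, √(1−a)) = 1.29512 rad → d = 6371·c ≈ 8251.21 km ≈ 4455.30 nmi.

4455 nmi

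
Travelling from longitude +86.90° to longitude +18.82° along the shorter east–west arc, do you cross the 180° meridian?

No

Signed shortest Δλ = ((18.82 − 86.90 + 180) mod 360) − 180 = -68.08°.
Going west by 68.08° from +86.90° reaches +18.82° without touching 180°.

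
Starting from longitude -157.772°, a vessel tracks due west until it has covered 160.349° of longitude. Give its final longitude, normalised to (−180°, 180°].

Start at -157.772°; shift −160.349° → -318.121°.
-318.121° lies outside (−180°, 180°]; add 360° → +41.879°.

+41.879°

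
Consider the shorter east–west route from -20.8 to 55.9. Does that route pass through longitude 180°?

Signed shortest Δλ = ((55.9 − -20.8 + 180) mod 360) − 180 = 76.7°.
Going east by 76.7° from -20.8° reaches +55.9° without touching 180°.

No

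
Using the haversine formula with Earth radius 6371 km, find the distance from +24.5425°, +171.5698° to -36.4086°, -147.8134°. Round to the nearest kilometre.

8005 km

Δλ = -147.8134 − 171.5698 = -319.3832°; wrapped into (−180°, 180°]: 40.6168°.
Δφ = -36.4086 − 24.5425 = -60.9511°.
a = sin²(Δφ/2) + cos φ₁ · cos φ₂ · sin²(Δλ/2) = 0.345410.
c = 2·atan2(√a, √(1−a)) = 1.25647 rad → d = 6371·c ≈ 8004.94 km.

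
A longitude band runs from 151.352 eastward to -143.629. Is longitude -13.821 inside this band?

No

Band width going east from +151.352° to -143.629°: ((-143.629 − 151.352) mod 360) = 65.019°.
Offset of -13.821° east of the west edge: ((-13.821 − 151.352) mod 360) = 194.827°.
194.827° > 65.019° ⇒ outside.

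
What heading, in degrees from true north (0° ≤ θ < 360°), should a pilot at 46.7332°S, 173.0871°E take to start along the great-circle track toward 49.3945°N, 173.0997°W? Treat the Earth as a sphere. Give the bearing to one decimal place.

Δλ = -173.0997 − 173.0871 = -346.1868°; wrapped into (−180°, 180°]: 13.8132°.
θ = atan2( sin Δλ · cos φ₂ , cos φ₁ · sin φ₂ − sin φ₁ · cos φ₂ · cos Δλ )
  = atan2(0.15539, 0.98058) = 9.005° → normalised to [0°, 360°): 9.005°.

9.0°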